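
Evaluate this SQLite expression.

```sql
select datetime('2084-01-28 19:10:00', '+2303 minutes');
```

2303 minutes = 38h 23m; +2303 minutes from 2084-01-28 19:10:00 is 2084-01-30 09:33:00 (crosses midnight).

2084-01-30 09:33:00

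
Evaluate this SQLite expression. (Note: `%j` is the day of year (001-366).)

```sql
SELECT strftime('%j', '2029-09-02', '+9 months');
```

First apply '+9 months': 2029-09-02 → 2030-06-02.
Day-of-year for 2030-06-02: days since 2030-01-01 inclusive = 153, zero-padded to 153.

153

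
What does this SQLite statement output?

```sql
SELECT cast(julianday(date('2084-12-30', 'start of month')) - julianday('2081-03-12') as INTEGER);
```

`start of month` rewinds 2084-12-30 to 2084-12-01.
19 days remain in March 2081 after the 12th (31 − 12).
Full months from April 2081 through November 2084 contribute their day counts.
Then 1 day into December 2084.
Total: 19 + 30 + 31 + 30 + 31 + 31 + 30 + 31 + 30 + 31 + 31 + 28 + 31 + 30 + 31 + 30 + 31 + 31 + 30 + 31 + 30 + 31 + 31 + 28 + 31 + 30 + 31 + 30 + 31 + 31 + 30 + 31 + 30 + 31 + 31 + 29 + 31 + 30 + 31 + 30 + 31 + 31 + 30 + 31 + 30 + 1 = 1360.

1360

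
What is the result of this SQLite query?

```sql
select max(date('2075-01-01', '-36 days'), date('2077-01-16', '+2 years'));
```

date('2075-01-01', '-36 days') → 2074-11-26.
date('2077-01-16', '+2 years') → 2079-01-16.
Later of the two is 2079-01-16.

2079-01-16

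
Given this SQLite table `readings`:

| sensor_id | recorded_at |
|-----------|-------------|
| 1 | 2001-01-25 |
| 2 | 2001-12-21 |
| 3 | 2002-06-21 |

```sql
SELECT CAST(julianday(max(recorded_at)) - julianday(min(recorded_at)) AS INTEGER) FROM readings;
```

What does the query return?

512

MIN = 2001-01-25, MAX = 2002-06-21.
6 days remain in January 2001 after the 25th (31 − 25).
Full months from February 2001 through May 2002 contribute their day counts.
Then 21 days into June 2002.
Total: 6 + 28 + 31 + 30 + 31 + 30 + 31 + 31 + 30 + 31 + 30 + 31 + 31 + 28 + 31 + 30 + 31 + 21 = 512.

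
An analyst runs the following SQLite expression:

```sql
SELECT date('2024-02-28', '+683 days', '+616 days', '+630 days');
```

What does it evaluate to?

2029-06-10

Applying '+683 days' to 2024-02-28: counting 683 days forward gives 2026-01-11.
Applying '+616 days' to 2026-01-11: counting 616 days forward gives 2027-09-19.
Applying '+630 days' to 2027-09-19: counting 630 days forward gives 2029-06-10.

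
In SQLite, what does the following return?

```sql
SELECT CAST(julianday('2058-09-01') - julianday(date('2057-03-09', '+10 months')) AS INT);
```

Adding +10 months to 2057-03-09 gives 2058-01-09.
22 days remain in January 2058 after the 9th (31 − 9).
Full months from February 2058 through August 2058 contribute their day counts.
Then 1 day into September 2058.
Total: 22 + 28 + 31 + 30 + 31 + 30 + 31 + 31 + 1 = 235.

235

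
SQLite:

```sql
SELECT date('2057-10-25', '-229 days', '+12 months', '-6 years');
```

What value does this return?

2052-03-10

Applying '-229 days' to 2057-10-25: counting 229 days back gives 2057-03-10.
Adding +12 months to 2057-03-10 gives 2058-03-10.
Adding -6 years to 2058-03-10 gives 2052-03-10.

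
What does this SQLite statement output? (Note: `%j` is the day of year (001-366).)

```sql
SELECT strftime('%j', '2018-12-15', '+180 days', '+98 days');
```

First apply '+180 days', '+98 days': 2018-12-15 → 2019-09-19.
Day-of-year for 2019-09-19: days since 2019-01-01 inclusive = 262, zero-padded to 262.

262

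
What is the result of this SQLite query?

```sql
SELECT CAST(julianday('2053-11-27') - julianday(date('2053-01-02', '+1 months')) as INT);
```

298

Adding +1 month to 2053-01-02 gives 2053-02-02.
26 days remain in February 2053 after the 2nd (28 − 2).
Full months from March 2053 through October 2053 contribute their day counts.
Then 27 days into November 2053.
Total: 26 + 31 + 30 + 31 + 30 + 31 + 31 + 30 + 31 + 27 = 298.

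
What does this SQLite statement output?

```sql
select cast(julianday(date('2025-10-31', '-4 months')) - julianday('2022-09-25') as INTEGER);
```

Adding -4 months to 2025-10-31 targets 2025-06-31. June 2025 has only 30 days, so SQLite normalizes the 1-day overflow forward to 2025-07-01.
5 days remain in September 2022 after the 25th (30 − 25).
Full months from October 2022 through June 2025 contribute their day counts.
Then 1 day into July 2025.
Total: 5 + 31 + 30 + 31 + 31 + 28 + 31 + 30 + 31 + 30 + 31 + 31 + 30 + 31 + 30 + 31 + 31 + 29 + 31 + 30 + 31 + 30 + 31 + 31 + 30 + 31 + 30 + 31 + 31 + 28 + 31 + 30 + 31 + 30 + 1 = 1010.

1010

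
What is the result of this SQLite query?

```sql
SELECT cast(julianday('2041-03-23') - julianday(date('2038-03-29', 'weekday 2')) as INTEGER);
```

1089

`weekday 2` advances to the next Tuesday; 2038-03-29 is a Monday, so it moves forward to 2038-03-30.
1 day remains in March 2038 after the 30th (31 − 30).
Full months from April 2038 through February 2041 contribute their day counts.
Then 23 days into March 2041.
Total: 1 + 30 + 31 + 30 + 31 + 31 + 30 + 31 + 30 + 31 + 31 + 28 + 31 + 30 + 31 + 30 + 31 + 31 + 30 + 31 + 30 + 31 + 31 + 29 + 31 + 30 + 31 + 30 + 31 + 31 + 30 + 31 + 30 + 31 + 31 + 28 + 23 = 1089.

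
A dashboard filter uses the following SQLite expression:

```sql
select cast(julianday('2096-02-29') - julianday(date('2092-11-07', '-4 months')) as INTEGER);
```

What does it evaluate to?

1332

Adding -4 months to 2092-11-07 gives 2092-07-07.
24 days remain in July 2092 after the 7th (31 − 7).
Full months from August 2092 through January 2096 contribute their day counts.
Then 29 days into February 2096.
Total: 24 + 31 + 30 + 31 + 30 + 31 + 31 + 28 + 31 + 30 + 31 + 30 + 31 + 31 + 30 + 31 + 30 + 31 + 31 + 28 + 31 + 30 + 31 + 30 + 31 + 31 + 30 + 31 + 30 + 31 + 31 + 28 + 31 + 30 + 31 + 30 + 31 + 31 + 30 + 31 + 30 + 31 + 31 + 29 = 1332.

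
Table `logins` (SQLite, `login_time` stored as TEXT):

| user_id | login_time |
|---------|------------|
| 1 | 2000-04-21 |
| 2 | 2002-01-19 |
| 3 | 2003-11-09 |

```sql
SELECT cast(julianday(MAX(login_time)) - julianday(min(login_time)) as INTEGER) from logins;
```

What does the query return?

1297

MIN = 2000-04-21, MAX = 2003-11-09.
9 days remain in April 2000 after the 21st (30 − 21).
Full months from May 2000 through October 2003 contribute their day counts.
Then 9 days into November 2003.
Total: 9 + 31 + 30 + 31 + 31 + 30 + 31 + 30 + 31 + 31 + 28 + 31 + 30 + 31 + 30 + 31 + 31 + 30 + 31 + 30 + 31 + 31 + 28 + 31 + 30 + 31 + 30 + 31 + 31 + 30 + 31 + 30 + 31 + 31 + 28 + 31 + 30 + 31 + 30 + 31 + 31 + 30 + 31 + 9 = 1297.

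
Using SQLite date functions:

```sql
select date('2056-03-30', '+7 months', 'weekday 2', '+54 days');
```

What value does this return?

2056-12-24

Adding +7 months to 2056-03-30 gives 2056-10-30.
`weekday 2` advances to the next Tuesday; 2056-10-30 is a Monday, so it moves forward to 2056-10-31.
Applying '+54 days' to 2056-10-31: counting 54 days forward gives 2056-12-24.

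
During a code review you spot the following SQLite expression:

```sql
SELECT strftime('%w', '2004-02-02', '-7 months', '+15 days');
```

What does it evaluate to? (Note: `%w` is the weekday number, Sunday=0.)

First apply '-7 months', '+15 days': 2004-02-02 → 2003-07-17.
2003-07-17 is a Thursday; with Sunday=0 that is 4.

4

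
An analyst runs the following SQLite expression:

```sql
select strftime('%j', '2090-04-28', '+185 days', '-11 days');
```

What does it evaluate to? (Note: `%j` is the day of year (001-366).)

First apply '+185 days', '-11 days': 2090-04-28 → 2090-10-19.
Day-of-year for 2090-10-19: days since 2090-01-01 inclusive = 292, zero-padded to 292.

292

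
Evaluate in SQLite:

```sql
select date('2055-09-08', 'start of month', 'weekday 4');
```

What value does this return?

2055-09-02

`start of month` rewinds 2055-09-08 to 2055-09-01.
`weekday 4` advances to the next Thursday; 2055-09-01 is a Wednesday, so it moves forward to 2055-09-02.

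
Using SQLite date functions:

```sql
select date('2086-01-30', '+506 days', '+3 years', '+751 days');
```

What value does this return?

2092-07-10

Applying '+506 days' to 2086-01-30: counting 506 days forward gives 2087-06-20.
Adding +3 years to 2087-06-20 gives 2090-06-20.
Applying '+751 days' to 2090-06-20: counting 751 days forward gives 2092-07-10.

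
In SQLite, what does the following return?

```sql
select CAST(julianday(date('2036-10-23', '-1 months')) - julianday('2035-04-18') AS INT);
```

Adding -1 month to 2036-10-23 gives 2036-09-23.
12 days remain in April 2035 after the 18th (30 − 18).
Full months from May 2035 through August 2036 contribute their day counts.
Then 23 days into September 2036.
Total: 12 + 31 + 30 + 31 + 31 + 30 + 31 + 30 + 31 + 31 + 29 + 31 + 30 + 31 + 30 + 31 + 31 + 23 = 524.

524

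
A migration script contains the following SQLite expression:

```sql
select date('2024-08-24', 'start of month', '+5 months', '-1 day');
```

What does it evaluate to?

2024-12-31

`start of month` rewinds 2024-08-24 to 2024-08-01.
Adding +5 months to 2024-08-01 gives 2025-01-01.
Going back 1 day from 2025-01-01 reaches 2024-12-31 (last day of December, 31 days).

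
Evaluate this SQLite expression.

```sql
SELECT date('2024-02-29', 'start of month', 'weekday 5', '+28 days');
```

`start of month` rewinds 2024-02-29 to 2024-02-01.
`weekday 5` advances to the next Friday; 2024-02-01 is a Thursday, so it moves forward to 2024-02-02.
February 2024 has 29 days; 27 remain after the 2nd, so 28 days reach 2024-03-01.

2024-03-01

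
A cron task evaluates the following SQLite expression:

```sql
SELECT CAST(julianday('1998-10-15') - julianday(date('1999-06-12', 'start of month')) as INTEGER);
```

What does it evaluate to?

`start of month` rewinds 1999-06-12 to 1999-06-01.
16 days remain in October 1998 after the 15th (31 − 15).
Full months from November 1998 through May 1999 contribute their day counts.
Then 1 day into June 1999.
Total: 16 + 30 + 31 + 31 + 28 + 31 + 30 + 31 + 1 = 229.
The subtraction is earlier − later, so the result is −229 → -229.

-229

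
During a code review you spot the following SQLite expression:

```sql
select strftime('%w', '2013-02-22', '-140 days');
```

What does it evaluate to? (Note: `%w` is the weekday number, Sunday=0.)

First apply '-140 days': 2013-02-22 → 2012-10-05.
2012-10-05 is a Friday; with Sunday=0 that is 5.

5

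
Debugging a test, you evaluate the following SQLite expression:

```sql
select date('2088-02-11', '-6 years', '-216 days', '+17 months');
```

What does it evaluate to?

Adding -6 years to 2088-02-11 gives 2082-02-11.
Applying '-216 days' to 2082-02-11: counting 216 days back gives 2081-07-10.
Adding +17 months to 2081-07-10 gives 2082-12-10.

2082-12-10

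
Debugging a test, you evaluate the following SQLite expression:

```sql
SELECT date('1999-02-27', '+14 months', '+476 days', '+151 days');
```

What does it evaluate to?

Adding +14 months to 1999-02-27 gives 2000-04-27.
Applying '+476 days' to 2000-04-27: counting 476 days forward gives 2001-08-16.
Applying '+151 days' to 2001-08-16: counting 151 days forward gives 2002-01-14.

2002-01-14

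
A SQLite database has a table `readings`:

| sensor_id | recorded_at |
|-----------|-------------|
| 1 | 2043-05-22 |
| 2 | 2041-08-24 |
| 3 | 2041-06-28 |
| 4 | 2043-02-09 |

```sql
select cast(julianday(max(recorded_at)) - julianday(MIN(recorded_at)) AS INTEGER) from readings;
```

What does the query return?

MIN = 2041-06-28, MAX = 2043-05-22.
2 days remain in June 2041 after the 28th (30 − 28).
Full months from July 2041 through April 2043 contribute their day counts.
Then 22 days into May 2043.
Total: 2 + 31 + 31 + 30 + 31 + 30 + 31 + 31 + 28 + 31 + 30 + 31 + 30 + 31 + 31 + 30 + 31 + 30 + 31 + 31 + 28 + 31 + 30 + 22 = 693.

693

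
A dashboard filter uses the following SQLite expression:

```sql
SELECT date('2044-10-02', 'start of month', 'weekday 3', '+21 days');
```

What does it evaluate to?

`start of month` rewinds 2044-10-02 to 2044-10-01.
`weekday 3` advances to the next Wednesday; 2044-10-01 is a Saturday, so it moves forward to 2044-10-05.
Advancing 21 more days within October lands on 2044-10-26.

2044-10-26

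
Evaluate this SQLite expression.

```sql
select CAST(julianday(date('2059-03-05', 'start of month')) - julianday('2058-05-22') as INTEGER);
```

`start of month` rewinds 2059-03-05 to 2059-03-01.
9 days remain in May 2058 after the 22nd (31 − 22).
Full months from June 2058 through February 2059 contribute their day counts.
Then 1 day into March 2059.
Total: 9 + 30 + 31 + 31 + 30 + 31 + 30 + 31 + 31 + 28 + 1 = 283.

283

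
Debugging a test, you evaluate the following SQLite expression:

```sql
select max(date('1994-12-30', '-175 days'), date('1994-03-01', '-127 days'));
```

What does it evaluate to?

1994-07-08

date('1994-12-30', '-175 days') → 1994-07-08.
date('1994-03-01', '-127 days') → 1993-10-25.
Later of the two is 1994-07-08.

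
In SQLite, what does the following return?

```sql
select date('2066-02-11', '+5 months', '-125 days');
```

Adding +5 months to 2066-02-11 gives 2066-07-11.
Applying '-125 days' to 2066-07-11: counting 125 days back gives 2066-03-08.

2066-03-08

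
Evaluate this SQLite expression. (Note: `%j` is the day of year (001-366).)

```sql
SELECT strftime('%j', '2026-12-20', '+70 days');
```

059

First apply '+70 days': 2026-12-20 → 2027-02-28.
Day-of-year for 2027-02-28: days since 2027-01-01 inclusive = 59, zero-padded to 059.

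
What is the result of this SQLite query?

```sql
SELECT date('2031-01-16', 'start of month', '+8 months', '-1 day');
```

2031-08-31

`start of month` rewinds 2031-01-16 to 2031-01-01.
Adding +8 months to 2031-01-01 gives 2031-09-01.
Going back 1 day from 2031-09-01 reaches 2031-08-31 (last day of August, 31 days).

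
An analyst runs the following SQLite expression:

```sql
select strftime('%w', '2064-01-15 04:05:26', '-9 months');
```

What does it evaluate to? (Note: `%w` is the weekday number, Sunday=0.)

First apply '-9 months': 2064-01-15 04:05:26 → 2063-04-15 04:05:26.
2063-04-15 is a Sunday; with Sunday=0 that is 0.

0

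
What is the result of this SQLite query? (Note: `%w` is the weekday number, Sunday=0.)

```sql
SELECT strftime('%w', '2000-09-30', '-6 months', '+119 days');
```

4

First apply '-6 months', '+119 days': 2000-09-30 → 2000-07-27.
2000-07-27 is a Thursday; with Sunday=0 that is 4.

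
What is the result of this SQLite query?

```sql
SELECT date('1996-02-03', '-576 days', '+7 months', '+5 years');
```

2000-02-07

Applying '-576 days' to 1996-02-03: counting 576 days back gives 1994-07-07.
Adding +7 months to 1994-07-07 gives 1995-02-07.
Adding +5 years to 1995-02-07 gives 2000-02-07.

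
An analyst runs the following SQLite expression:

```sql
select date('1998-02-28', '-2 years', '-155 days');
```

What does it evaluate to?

Adding -2 years to 1998-02-28 gives 1996-02-28.
Applying '-155 days' to 1996-02-28: counting 155 days back gives 1995-09-26.

1995-09-26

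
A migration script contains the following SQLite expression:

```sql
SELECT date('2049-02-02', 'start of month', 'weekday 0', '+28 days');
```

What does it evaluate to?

`start of month` rewinds 2049-02-02 to 2049-02-01.
`weekday 0` advances to the next Sunday; 2049-02-01 is a Monday, so it moves forward to 2049-02-07.
February 2049 has 28 days; 21 remain after the 7th, so 22 days reach 2049-03-01.
Advancing 6 more days within March lands on 2049-03-07.

2049-03-07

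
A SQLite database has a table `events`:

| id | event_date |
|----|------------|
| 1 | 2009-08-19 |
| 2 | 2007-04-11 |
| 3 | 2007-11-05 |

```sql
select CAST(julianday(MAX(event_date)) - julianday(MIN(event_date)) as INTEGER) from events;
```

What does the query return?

MIN = 2007-04-11, MAX = 2009-08-19.
19 days remain in April 2007 after the 11th (30 − 11).
Full months from May 2007 through July 2009 contribute their day counts.
Then 19 days into August 2009.
Total: 19 + 31 + 30 + 31 + 31 + 30 + 31 + 30 + 31 + 31 + 29 + 31 + 30 + 31 + 30 + 31 + 31 + 30 + 31 + 30 + 31 + 31 + 28 + 31 + 30 + 31 + 30 + 31 + 19 = 861.

861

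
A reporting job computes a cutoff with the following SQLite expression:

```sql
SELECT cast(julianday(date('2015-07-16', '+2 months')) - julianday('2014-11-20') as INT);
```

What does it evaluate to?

Adding +2 months to 2015-07-16 gives 2015-09-16.
10 days remain in November 2014 after the 20th (30 − 20).
Full months from December 2014 through August 2015 contribute their day counts.
Then 16 days into September 2015.
Total: 10 + 31 + 31 + 28 + 31 + 30 + 31 + 30 + 31 + 31 + 16 = 300.

300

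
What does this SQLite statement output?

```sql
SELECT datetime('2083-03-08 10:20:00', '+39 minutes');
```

+39 minutes from 2083-03-08 10:20:00 is 2083-03-08 10:59:00.

2083-03-08 10:59:00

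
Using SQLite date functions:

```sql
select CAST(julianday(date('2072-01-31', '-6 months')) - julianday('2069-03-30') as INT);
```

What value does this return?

853

Adding -6 months to 2072-01-31 gives 2071-07-31.
1 day remains in March 2069 after the 30th (31 − 30).
Full months from April 2069 through June 2071 contribute their day counts.
Then 31 days into July 2071.
Total: 1 + 30 + 31 + 30 + 31 + 31 + 30 + 31 + 30 + 31 + 31 + 28 + 31 + 30 + 31 + 30 + 31 + 31 + 30 + 31 + 30 + 31 + 31 + 28 + 31 + 30 + 31 + 30 + 31 = 853.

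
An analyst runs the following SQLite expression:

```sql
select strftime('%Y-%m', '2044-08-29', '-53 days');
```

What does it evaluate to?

First apply '-53 days': 2044-08-29 → 2044-07-07.
`%Y-%m` extracts the year-month: 2044-07.

2044-07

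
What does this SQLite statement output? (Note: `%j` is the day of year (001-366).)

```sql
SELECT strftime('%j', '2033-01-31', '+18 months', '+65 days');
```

277

First apply '+18 months', '+65 days': 2033-01-31 → 2034-10-04.
Day-of-year for 2034-10-04: days since 2034-01-01 inclusive = 277, zero-padded to 277.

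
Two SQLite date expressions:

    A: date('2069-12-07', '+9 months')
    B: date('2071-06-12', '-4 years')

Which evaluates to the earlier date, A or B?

A = 2070-09-07.
B = 2067-06-12.
B is earlier.

B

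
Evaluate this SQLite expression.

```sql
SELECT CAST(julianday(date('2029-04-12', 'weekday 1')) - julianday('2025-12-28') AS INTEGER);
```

`weekday 1` advances to the next Monday; 2029-04-12 is a Thursday, so it moves forward to 2029-04-16.
3 days remain in December 2025 after the 28th (31 − 28).
Full months from January 2026 through March 2029 contribute their day counts.
Then 16 days into April 2029.
Total: 3 + 31 + 28 + 31 + 30 + 31 + 30 + 31 + 31 + 30 + 31 + 30 + 31 + 31 + 28 + 31 + 30 + 31 + 30 + 31 + 31 + 30 + 31 + 30 + 31 + 31 + 29 + 31 + 30 + 31 + 30 + 31 + 31 + 30 + 31 + 30 + 31 + 31 + 28 + 31 + 16 = 1205.

1205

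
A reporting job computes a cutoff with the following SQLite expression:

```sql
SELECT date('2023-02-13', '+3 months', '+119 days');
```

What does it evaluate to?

Adding +3 months to 2023-02-13 gives 2023-05-13.
Applying '+119 days' to 2023-05-13: counting 119 days forward gives 2023-09-09.

2023-09-09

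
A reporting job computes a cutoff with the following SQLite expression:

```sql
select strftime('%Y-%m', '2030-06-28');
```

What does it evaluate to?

2030-06

`%Y-%m` extracts the year-month: 2030-06.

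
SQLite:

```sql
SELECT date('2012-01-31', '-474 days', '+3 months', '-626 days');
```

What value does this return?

2009-04-28

Applying '-474 days' to 2012-01-31: counting 474 days back gives 2010-10-14.
Adding +3 months to 2010-10-14 gives 2011-01-14.
Applying '-626 days' to 2011-01-14: counting 626 days back gives 2009-04-28.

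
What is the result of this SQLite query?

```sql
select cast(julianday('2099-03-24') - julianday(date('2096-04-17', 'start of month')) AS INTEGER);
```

`start of month` rewinds 2096-04-17 to 2096-04-01.
29 days remain in April 2096 after the 1st (30 − 1).
Full months from May 2096 through February 2099 contribute their day counts.
Then 24 days into March 2099.
Total: 29 + 31 + 30 + 31 + 31 + 30 + 31 + 30 + 31 + 31 + 28 + 31 + 30 + 31 + 30 + 31 + 31 + 30 + 31 + 30 + 31 + 31 + 28 + 31 + 30 + 31 + 30 + 31 + 31 + 30 + 31 + 30 + 31 + 31 + 28 + 24 = 1087.

1087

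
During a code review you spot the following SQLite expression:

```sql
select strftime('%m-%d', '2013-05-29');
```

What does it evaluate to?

`%m-%d` extracts the month-day: 05-29.

05-29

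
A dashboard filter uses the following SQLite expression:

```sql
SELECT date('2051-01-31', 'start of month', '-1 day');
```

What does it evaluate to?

`start of month` rewinds 2051-01-31 to 2051-01-01.
Going back 1 day from 2051-01-01 reaches 2050-12-31 (last day of December, 31 days).

2050-12-31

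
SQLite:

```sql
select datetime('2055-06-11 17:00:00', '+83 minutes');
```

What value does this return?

83 minutes = 1h 23m; +83 minutes from 2055-06-11 17:00:00 is 2055-06-11 18:23:00.

2055-06-11 18:23:00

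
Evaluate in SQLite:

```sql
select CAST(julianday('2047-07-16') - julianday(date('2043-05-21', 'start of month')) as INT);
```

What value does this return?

`start of month` rewinds 2043-05-21 to 2043-05-01.
30 days remain in May 2043 after the 1st (31 − 1).
Full months from June 2043 through June 2047 contribute their day counts.
Then 16 days into July 2047.
Total: 30 + 30 + 31 + 31 + 30 + 31 + 30 + 31 + 31 + 29 + 31 + 30 + 31 + 30 + 31 + 31 + 30 + 31 + 30 + 31 + 31 + 28 + 31 + 30 + 31 + 30 + 31 + 31 + 30 + 31 + 30 + 31 + 31 + 28 + 31 + 30 + 31 + 30 + 31 + 31 + 30 + 31 + 30 + 31 + 31 + 28 + 31 + 30 + 31 + 30 + 16 = 1537.

1537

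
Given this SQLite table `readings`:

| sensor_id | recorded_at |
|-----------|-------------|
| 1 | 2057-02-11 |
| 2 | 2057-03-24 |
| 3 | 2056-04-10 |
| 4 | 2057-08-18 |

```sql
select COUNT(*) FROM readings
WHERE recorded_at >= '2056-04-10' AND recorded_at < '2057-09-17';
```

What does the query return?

Rows in [2056-04-10, 2057-09-17): 2057-02-11, 2057-03-24, 2056-04-10, 2057-08-18 → 4 rows.

4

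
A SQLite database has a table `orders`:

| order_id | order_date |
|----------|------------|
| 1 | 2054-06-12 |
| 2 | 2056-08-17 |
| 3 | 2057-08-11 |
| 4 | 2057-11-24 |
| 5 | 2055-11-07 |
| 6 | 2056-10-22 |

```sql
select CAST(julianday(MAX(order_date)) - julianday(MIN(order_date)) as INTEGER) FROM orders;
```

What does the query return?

1261

MIN = 2054-06-12, MAX = 2057-11-24.
18 days remain in June 2054 after the 12th (30 − 12).
Full months from July 2054 through October 2057 contribute their day counts.
Then 24 days into November 2057.
Total: 18 + 31 + 31 + 30 + 31 + 30 + 31 + 31 + 28 + 31 + 30 + 31 + 30 + 31 + 31 + 30 + 31 + 30 + 31 + 31 + 29 + 31 + 30 + 31 + 30 + 31 + 31 + 30 + 31 + 30 + 31 + 31 + 28 + 31 + 30 + 31 + 30 + 31 + 31 + 30 + 31 + 24 = 1261.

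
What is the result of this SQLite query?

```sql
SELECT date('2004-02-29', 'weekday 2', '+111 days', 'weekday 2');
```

2004-06-22

`weekday 2` advances to the next Tuesday; 2004-02-29 is a Sunday, so it moves forward to 2004-03-02.
Applying '+111 days' to 2004-03-02: counting 111 days forward gives 2004-06-21.
`weekday 2` advances to the next Tuesday; 2004-06-21 is a Monday, so it moves forward to 2004-06-22.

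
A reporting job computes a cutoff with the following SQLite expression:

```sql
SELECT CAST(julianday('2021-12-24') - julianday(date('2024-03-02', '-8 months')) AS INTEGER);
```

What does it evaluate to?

-555

Adding -8 months to 2024-03-02 gives 2023-07-02.
7 days remain in December 2021 after the 24th (31 − 24).
Full months from January 2022 through June 2023 contribute their day counts.
Then 2 days into July 2023.
Total: 7 + 31 + 28 + 31 + 30 + 31 + 30 + 31 + 31 + 30 + 31 + 30 + 31 + 31 + 28 + 31 + 30 + 31 + 30 + 2 = 555.
The subtraction is earlier − later, so the result is −555 → -555.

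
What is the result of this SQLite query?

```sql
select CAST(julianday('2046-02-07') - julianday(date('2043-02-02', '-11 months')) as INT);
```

1438

Adding -11 months to 2043-02-02 gives 2042-03-02.
29 days remain in March 2042 after the 2nd (31 − 2).
Full months from April 2042 through January 2046 contribute their day counts.
Then 7 days into February 2046.
Total: 29 + 30 + 31 + 30 + 31 + 31 + 30 + 31 + 30 + 31 + 31 + 28 + 31 + 30 + 31 + 30 + 31 + 31 + 30 + 31 + 30 + 31 + 31 + 29 + 31 + 30 + 31 + 30 + 31 + 31 + 30 + 31 + 30 + 31 + 31 + 28 + 31 + 30 + 31 + 30 + 31 + 31 + 30 + 31 + 30 + 31 + 31 + 7 = 1438.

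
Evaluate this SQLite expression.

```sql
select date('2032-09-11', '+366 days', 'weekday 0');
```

Applying '+366 days' to 2032-09-11: counting 366 days forward gives 2033-09-12.
`weekday 0` advances to the next Sunday; 2033-09-12 is a Monday, so it moves forward to 2033-09-18.

2033-09-18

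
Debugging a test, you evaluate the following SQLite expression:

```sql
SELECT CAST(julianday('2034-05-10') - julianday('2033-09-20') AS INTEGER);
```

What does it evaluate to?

10 days remain in September 2033 after the 20th (30 − 20).
Full months from October 2033 through April 2034 contribute their day counts.
Then 10 days into May 2034.
Total: 10 + 31 + 30 + 31 + 31 + 28 + 31 + 30 + 10 = 232.

232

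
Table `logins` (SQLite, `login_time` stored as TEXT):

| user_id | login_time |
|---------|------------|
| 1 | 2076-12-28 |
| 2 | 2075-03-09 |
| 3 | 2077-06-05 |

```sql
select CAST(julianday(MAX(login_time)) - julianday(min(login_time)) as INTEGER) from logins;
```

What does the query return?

MIN = 2075-03-09, MAX = 2077-06-05.
22 days remain in March 2075 after the 9th (31 − 9).
Full months from April 2075 through May 2077 contribute their day counts.
Then 5 days into June 2077.
Total: 22 + 30 + 31 + 30 + 31 + 31 + 30 + 31 + 30 + 31 + 31 + 29 + 31 + 30 + 31 + 30 + 31 + 31 + 30 + 31 + 30 + 31 + 31 + 28 + 31 + 30 + 31 + 5 = 819.

819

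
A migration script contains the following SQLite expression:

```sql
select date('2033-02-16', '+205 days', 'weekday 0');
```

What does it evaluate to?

Applying '+205 days' to 2033-02-16: counting 205 days forward gives 2033-09-09.
`weekday 0` advances to the next Sunday; 2033-09-09 is a Friday, so it moves forward to 2033-09-11.

2033-09-11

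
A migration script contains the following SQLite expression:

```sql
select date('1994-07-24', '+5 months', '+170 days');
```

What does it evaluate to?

1995-06-12

Adding +5 months to 1994-07-24 gives 1994-12-24.
Applying '+170 days' to 1994-12-24: counting 170 days forward gives 1995-06-12.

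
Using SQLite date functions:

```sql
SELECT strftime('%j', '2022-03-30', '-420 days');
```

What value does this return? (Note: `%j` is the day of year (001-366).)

034

First apply '-420 days': 2022-03-30 → 2021-02-03.
Day-of-year for 2021-02-03: days since 2021-01-01 inclusive = 34, zero-padded to 034.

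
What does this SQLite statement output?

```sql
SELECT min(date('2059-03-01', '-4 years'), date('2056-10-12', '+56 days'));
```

date('2059-03-01', '-4 years') → 2055-03-01.
date('2056-10-12', '+56 days') → 2056-12-07.
Earlier of the two is 2055-03-01.

2055-03-01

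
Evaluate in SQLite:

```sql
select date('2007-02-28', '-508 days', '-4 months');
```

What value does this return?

Applying '-508 days' to 2007-02-28: counting 508 days back gives 2005-10-08.
Adding -4 months to 2005-10-08 gives 2005-06-08.

2005-06-08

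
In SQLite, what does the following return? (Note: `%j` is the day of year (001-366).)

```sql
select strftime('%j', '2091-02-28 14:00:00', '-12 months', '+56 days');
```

First apply '-12 months', '+56 days': 2091-02-28 14:00:00 → 2090-04-25 14:00:00.
Day-of-year for 2090-04-25: days since 2090-01-01 inclusive = 115, zero-padded to 115.

115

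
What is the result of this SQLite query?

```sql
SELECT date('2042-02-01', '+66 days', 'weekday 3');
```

2042-04-09

Applying '+66 days' to 2042-02-01: counting 66 days forward gives 2042-04-08.
`weekday 3` advances to the next Wednesday; 2042-04-08 is a Tuesday, so it moves forward to 2042-04-09.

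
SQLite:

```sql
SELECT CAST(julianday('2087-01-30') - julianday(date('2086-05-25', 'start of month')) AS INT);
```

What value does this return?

274

`start of month` rewinds 2086-05-25 to 2086-05-01.
30 days remain in May 2086 after the 1st (31 − 1).
Full months from June 2086 through December 2086 contribute their day counts.
Then 30 days into January 2087.
Total: 30 + 30 + 31 + 31 + 30 + 31 + 30 + 31 + 30 = 274.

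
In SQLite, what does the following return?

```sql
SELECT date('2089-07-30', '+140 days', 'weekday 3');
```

2089-12-21

Applying '+140 days' to 2089-07-30: counting 140 days forward gives 2089-12-17.
`weekday 3` advances to the next Wednesday; 2089-12-17 is a Saturday, so it moves forward to 2089-12-21.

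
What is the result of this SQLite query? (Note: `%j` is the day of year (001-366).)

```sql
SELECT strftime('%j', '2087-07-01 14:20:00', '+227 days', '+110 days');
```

154

First apply '+227 days', '+110 days': 2087-07-01 14:20:00 → 2088-06-02 14:20:00.
Day-of-year for 2088-06-02: days since 2088-01-01 inclusive = 154, zero-padded to 154.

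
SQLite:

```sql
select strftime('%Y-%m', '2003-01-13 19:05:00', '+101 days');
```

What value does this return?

2003-04

First apply '+101 days': 2003-01-13 19:05:00 → 2003-04-24 19:05:00.
`%Y-%m` extracts the year-month: 2003-04.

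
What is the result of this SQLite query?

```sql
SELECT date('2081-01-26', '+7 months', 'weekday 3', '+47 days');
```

2081-10-13

Adding +7 months to 2081-01-26 gives 2081-08-26.
`weekday 3` advances to the next Wednesday; 2081-08-26 is a Tuesday, so it moves forward to 2081-08-27.
Applying '+47 days' to 2081-08-27: counting 47 days forward gives 2081-10-13.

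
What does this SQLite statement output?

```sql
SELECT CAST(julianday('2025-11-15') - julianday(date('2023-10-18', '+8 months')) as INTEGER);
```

Adding +8 months to 2023-10-18 gives 2024-06-18.
12 days remain in June 2024 after the 18th (30 − 18).
Full months from July 2024 through October 2025 contribute their day counts.
Then 15 days into November 2025.
Total: 12 + 31 + 31 + 30 + 31 + 30 + 31 + 31 + 28 + 31 + 30 + 31 + 30 + 31 + 31 + 30 + 31 + 15 = 515.

515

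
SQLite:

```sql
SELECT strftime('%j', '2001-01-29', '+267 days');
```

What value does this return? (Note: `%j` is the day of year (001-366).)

296

First apply '+267 days': 2001-01-29 → 2001-10-23.
Day-of-year for 2001-10-23: days since 2001-01-01 inclusive = 296, zero-padded to 296.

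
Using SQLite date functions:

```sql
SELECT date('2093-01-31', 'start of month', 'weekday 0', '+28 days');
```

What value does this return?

`start of month` rewinds 2093-01-31 to 2093-01-01.
`weekday 0` advances to the next Sunday; 2093-01-01 is a Thursday, so it moves forward to 2093-01-04.
January 2093 has 31 days; 27 remain after the 4th, so 28 days reach 2093-02-01.

2093-02-01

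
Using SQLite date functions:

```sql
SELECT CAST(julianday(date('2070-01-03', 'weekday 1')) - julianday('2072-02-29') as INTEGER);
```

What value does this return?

`weekday 1` advances to the next Monday; 2070-01-03 is a Friday, so it moves forward to 2070-01-06.
25 days remain in January 2070 after the 6th (31 − 6).
Full months from February 2070 through January 2072 contribute their day counts.
Then 29 days into February 2072.
Total: 25 + 28 + 31 + 30 + 31 + 30 + 31 + 31 + 30 + 31 + 30 + 31 + 31 + 28 + 31 + 30 + 31 + 30 + 31 + 31 + 30 + 31 + 30 + 31 + 31 + 29 = 784.
The subtraction is earlier − later, so the result is −784 → -784.

-784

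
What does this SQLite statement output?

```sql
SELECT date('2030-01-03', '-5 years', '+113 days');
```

2025-04-26

Adding -5 years to 2030-01-03 gives 2025-01-03.
Applying '+113 days' to 2025-01-03: counting 113 days forward gives 2025-04-26.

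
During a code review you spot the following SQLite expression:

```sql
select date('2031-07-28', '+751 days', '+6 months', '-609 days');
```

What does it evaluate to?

2032-06-18

Applying '+751 days' to 2031-07-28: counting 751 days forward gives 2033-08-17.
Adding +6 months to 2033-08-17 gives 2034-02-17.
Applying '-609 days' to 2034-02-17: counting 609 days back gives 2032-06-18.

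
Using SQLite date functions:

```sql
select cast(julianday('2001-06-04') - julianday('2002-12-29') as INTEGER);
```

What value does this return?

-573

26 days remain in June 2001 after the 4th (30 − 4).
Full months from July 2001 through November 2002 contribute their day counts.
Then 29 days into December 2002.
Total: 26 + 31 + 31 + 30 + 31 + 30 + 31 + 31 + 28 + 31 + 30 + 31 + 30 + 31 + 31 + 30 + 31 + 30 + 29 = 573.
The subtraction is earlier − later, so the result is −573 → -573.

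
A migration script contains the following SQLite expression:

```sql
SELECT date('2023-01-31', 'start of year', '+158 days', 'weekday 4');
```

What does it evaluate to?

2023-06-08

`start of year` rewinds 2023-01-31 to 2023-01-01.
Applying '+158 days' to 2023-01-01: counting 158 days forward gives 2023-06-08.
`weekday 4` advances to the next Thursday; 2023-06-08 is already a Thursday, so it stays at 2023-06-08.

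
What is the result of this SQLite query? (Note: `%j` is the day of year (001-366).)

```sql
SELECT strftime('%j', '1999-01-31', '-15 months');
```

304

First apply '-15 months': 1999-01-31 → 1997-10-31.
Day-of-year for 1997-10-31: days since 1997-01-01 inclusive = 304, zero-padded to 304.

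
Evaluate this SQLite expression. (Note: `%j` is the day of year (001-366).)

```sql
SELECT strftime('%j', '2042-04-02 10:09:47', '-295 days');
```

First apply '-295 days': 2042-04-02 10:09:47 → 2041-06-11 10:09:47.
Day-of-year for 2041-06-11: days since 2041-01-01 inclusive = 162, zero-padded to 162.

162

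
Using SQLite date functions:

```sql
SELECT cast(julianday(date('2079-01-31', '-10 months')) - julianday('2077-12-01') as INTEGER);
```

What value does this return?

120

Adding -10 months to 2079-01-31 gives 2078-03-31.
30 days remain in December 2077 after the 1st (31 − 1).
January 2078: 31 days.
February 2078: 28 days.
Then 31 days into March 2078.
Total: 30 + 31 + 28 + 31 = 120.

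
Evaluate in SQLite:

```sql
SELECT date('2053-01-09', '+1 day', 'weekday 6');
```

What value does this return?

2053-01-11

Advancing 1 more day within January lands on 2053-01-10.
`weekday 6` advances to the next Saturday; 2053-01-10 is a Friday, so it moves forward to 2053-01-11.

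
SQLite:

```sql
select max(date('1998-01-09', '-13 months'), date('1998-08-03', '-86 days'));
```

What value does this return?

date('1998-01-09', '-13 months') → 1996-12-09.
date('1998-08-03', '-86 days') → 1998-05-09.
Later of the two is 1998-05-09.

1998-05-09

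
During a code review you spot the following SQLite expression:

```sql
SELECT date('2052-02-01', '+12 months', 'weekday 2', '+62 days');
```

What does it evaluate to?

2053-04-07

Adding +12 months to 2052-02-01 gives 2053-02-01.
`weekday 2` advances to the next Tuesday; 2053-02-01 is a Saturday, so it moves forward to 2053-02-04.
Applying '+62 days' to 2053-02-04: counting 62 days forward gives 2053-04-07.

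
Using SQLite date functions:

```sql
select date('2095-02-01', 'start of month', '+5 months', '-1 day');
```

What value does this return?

`start of month` rewinds 2095-02-01 to 2095-02-01.
Adding +5 months to 2095-02-01 gives 2095-07-01.
Going back 1 day from 2095-07-01 reaches 2095-06-30 (last day of June, 30 days).

2095-06-30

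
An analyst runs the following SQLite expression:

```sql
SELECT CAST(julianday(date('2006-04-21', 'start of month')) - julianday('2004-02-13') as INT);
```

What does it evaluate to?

`start of month` rewinds 2006-04-21 to 2006-04-01.
16 days remain in February 2004 after the 13th (29 − 13).
Full months from March 2004 through March 2006 contribute their day counts.
Then 1 day into April 2006.
Total: 16 + 31 + 30 + 31 + 30 + 31 + 31 + 30 + 31 + 30 + 31 + 31 + 28 + 31 + 30 + 31 + 30 + 31 + 31 + 30 + 31 + 30 + 31 + 31 + 28 + 31 + 1 = 778.

778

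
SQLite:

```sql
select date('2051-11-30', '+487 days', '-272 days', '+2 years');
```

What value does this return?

2054-07-02

Applying '+487 days' to 2051-11-30: counting 487 days forward gives 2053-03-31.
Applying '-272 days' to 2053-03-31: counting 272 days back gives 2052-07-02.
Adding +2 years to 2052-07-02 gives 2054-07-02.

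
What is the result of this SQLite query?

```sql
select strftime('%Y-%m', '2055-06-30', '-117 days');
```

First apply '-117 days': 2055-06-30 → 2055-03-05.
`%Y-%m` extracts the year-month: 2055-03.

2055-03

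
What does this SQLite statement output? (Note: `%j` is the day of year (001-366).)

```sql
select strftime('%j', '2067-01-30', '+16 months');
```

First apply '+16 months': 2067-01-30 → 2068-05-30.
Day-of-year for 2068-05-30: days since 2068-01-01 inclusive = 151, zero-padded to 151.

151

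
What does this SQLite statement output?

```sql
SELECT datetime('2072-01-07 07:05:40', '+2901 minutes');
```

2072-01-09 07:26:40

2901 minutes = 48h 21m; +2901 minutes from 2072-01-07 07:05:40 is 2072-01-09 07:26:40 (crosses midnight).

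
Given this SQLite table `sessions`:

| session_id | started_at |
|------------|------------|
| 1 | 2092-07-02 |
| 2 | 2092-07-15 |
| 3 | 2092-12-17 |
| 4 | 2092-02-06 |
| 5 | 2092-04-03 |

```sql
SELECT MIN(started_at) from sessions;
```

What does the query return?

MIN over {2092-02-06, 2092-04-03, 2092-07-02, 2092-07-15, 2092-12-17}.

2092-02-06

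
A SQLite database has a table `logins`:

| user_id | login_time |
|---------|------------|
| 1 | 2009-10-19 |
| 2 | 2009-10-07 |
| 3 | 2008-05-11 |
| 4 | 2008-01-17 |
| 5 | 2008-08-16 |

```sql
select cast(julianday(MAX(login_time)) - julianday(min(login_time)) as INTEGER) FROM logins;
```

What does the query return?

641

MIN = 2008-01-17, MAX = 2009-10-19.
14 days remain in January 2008 after the 17th (31 − 17).
Full months from February 2008 through September 2009 contribute their day counts.
Then 19 days into October 2009.
Total: 14 + 29 + 31 + 30 + 31 + 30 + 31 + 31 + 30 + 31 + 30 + 31 + 31 + 28 + 31 + 30 + 31 + 30 + 31 + 31 + 30 + 19 = 641.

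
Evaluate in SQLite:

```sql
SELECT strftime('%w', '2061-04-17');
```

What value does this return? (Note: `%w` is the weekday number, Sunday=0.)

0

2061-04-17 is a Sunday; with Sunday=0 that is 0.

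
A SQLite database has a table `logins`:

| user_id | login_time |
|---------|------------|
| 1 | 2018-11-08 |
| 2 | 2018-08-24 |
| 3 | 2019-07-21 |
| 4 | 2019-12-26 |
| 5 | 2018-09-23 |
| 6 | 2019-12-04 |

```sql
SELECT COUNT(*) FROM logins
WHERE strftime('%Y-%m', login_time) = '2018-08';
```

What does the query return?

Rows with year-month 2018-08: 2018-08-24 → 1.

1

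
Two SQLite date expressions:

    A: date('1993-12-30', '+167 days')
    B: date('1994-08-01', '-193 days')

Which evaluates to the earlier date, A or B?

B

A = 1994-06-15.
B = 1994-01-20.
B is earlier.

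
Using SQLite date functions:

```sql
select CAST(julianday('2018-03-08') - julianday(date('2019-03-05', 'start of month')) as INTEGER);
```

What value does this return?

-358

`start of month` rewinds 2019-03-05 to 2019-03-01.
23 days remain in March 2018 after the 8th (31 − 8).
Full months from April 2018 through February 2019 contribute their day counts.
Then 1 day into March 2019.
Total: 23 + 30 + 31 + 30 + 31 + 31 + 30 + 31 + 30 + 31 + 31 + 28 + 1 = 358.
The subtraction is earlier − later, so the result is −358 → -358.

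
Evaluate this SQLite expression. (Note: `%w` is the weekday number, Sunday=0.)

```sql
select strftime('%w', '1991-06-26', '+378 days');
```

3

First apply '+378 days': 1991-06-26 → 1992-07-08.
1992-07-08 is a Wednesday; with Sunday=0 that is 3.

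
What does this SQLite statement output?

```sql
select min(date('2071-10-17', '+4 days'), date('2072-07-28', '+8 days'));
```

date('2071-10-17', '+4 days') → 2071-10-21.
date('2072-07-28', '+8 days') → 2072-08-05.
Earlier of the two is 2071-10-21.

2071-10-21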